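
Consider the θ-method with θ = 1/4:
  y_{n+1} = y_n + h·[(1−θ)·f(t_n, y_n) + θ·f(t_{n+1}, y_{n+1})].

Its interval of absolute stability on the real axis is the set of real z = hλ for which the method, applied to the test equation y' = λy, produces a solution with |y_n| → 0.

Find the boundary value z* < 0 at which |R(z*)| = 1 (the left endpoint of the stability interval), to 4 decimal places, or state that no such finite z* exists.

z* = -4.0000.

With y'=λy (z=hλ):
  y_{n+1} = y_n + z·[3/4·y_n + 1/4·y_{n+1}] ⇒ (1 − 1/4z)y_{n+1} = (1 + 3/4z)y_n
  ⇒ R(z) = (1 + 3/4z)/(1 − 1/4z).

Boundary: |R(x)|=1, x<0.
x=-1.2: |R|=0.0769
R=−1: 1+3/4x = −1+1/4x ⇒ -1/2x=2 ⇒ x=2/(-1/2)=-4.0000
Confirm numerically:
  x=-3.528: |R|=0.87460 <1
  x=-2.673: |R|=0.60228 <1
  x=-1.684: |R|=0.18508 <1
  x=-4.319: |R|=1.07669 >1
  x=-4.314: |R|=1.07554 >1
  x=-4.223: |R|=1.05424 >1
Interval (-4.0000, 0).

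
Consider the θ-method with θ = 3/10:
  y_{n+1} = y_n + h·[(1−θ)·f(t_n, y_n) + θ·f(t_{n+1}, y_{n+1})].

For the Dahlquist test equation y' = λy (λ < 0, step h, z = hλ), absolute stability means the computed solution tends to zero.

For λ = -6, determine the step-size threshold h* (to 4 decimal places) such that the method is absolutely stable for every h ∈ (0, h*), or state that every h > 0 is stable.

(-5.0000,0); λ=-6 ⇒ h* = (5)/6 = 0.8333.

Set f=λy, z=hλ:
  y_{n+1} = y_n + z·[7/10·y_n + 3/10·y_{n+1}] ⇒ (1 − 3/10z)y_{n+1} = (1 + 7/10z)y_n
  Hence R(z) = (1 + 7/10z)/(1 − 3/10z).

Need |R(x)|<1, x<0.
x=-1.65: |R|=0.1037
R=−1: 1+7/10x = −1+3/10x ⇒ -2/5x=2 ⇒ x=2/(-2/5)=-5.0000
Confirm numerically:
  x=-4.831: |R|=0.97240 <1
  x=-4.354: |R|=0.88795 <1
  x=-3.335: |R|=0.66708 <1
  x=-5.335: |R|=1.05153 >1
  x=-5.317: |R|=1.04886 >1
  x=-5.063: |R|=1.01000 >1
Interval (-5.0000, 0).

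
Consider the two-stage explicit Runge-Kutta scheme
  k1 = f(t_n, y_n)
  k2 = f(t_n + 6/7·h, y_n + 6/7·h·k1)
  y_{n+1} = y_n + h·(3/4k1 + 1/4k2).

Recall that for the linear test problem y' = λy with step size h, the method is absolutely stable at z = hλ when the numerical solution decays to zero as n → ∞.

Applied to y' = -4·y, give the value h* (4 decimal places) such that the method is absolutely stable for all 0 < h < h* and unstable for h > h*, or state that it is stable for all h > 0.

(-4.6667,0); λ=-4 ⇒ h* = (14/3)/4 = 1.1667.

With y'=λy (z=hλ):
  k1=λy_n ⇒ h·k1=z·y_n;  k2=λ(1+6/7z)y_n ⇒ h·k2=z(1+6/7z)y_n
  y_{n+1}/y_n = 1 + 3/4z + 1/4z(1+6/7z) = 1 + z + 3/14z²
  Hence R(z) = 1 + z + 3/14z².

Find x<0 with |R(x)|<1.
x=-0.96: |R|=0.2375
R=1: x+3/14x²=0 ⇒ x=−14/3=-4.6667; min R=1−1/(4·3/14)=-0.1667>−1
Confirm numerically:
  x=-4.366: |R|=0.71870 <1
  x=-4.180: |R|=0.56409 <1
  x=-2.418: |R|=0.16513 <1
  x=-5.041: |R|=1.40436 >1
  x=-4.830: |R|=1.16905 >1
Interval (-4.6667, 0).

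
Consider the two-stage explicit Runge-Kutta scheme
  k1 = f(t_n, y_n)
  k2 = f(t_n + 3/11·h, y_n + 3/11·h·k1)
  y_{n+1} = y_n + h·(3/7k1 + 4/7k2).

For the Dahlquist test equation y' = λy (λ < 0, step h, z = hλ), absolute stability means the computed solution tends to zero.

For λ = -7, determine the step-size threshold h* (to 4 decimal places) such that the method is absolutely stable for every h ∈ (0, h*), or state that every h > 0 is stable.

(-6.4167,0); λ=-7 ⇒ h* = (77/12)/7 = 0.9167.

With y'=λy (z=hλ):
  k1=λy_n ⇒ h·k1=z·y_n;  k2=λ(1+3/11z)y_n ⇒ h·k2=z(1+3/11z)y_n
  y_{n+1}/y_n = 1 + 3/7z + 4/7z(1+3/11z) = 1 + z + 12/77z²
  so R(z) = 1 + z + 12/77z².

Find x<0 with |R(x)|<1.
x=-1.73: |R|=0.2636
R=1: x+12/77x²=0 ⇒ x=−77/12=-6.4167; min R=1−1/(4·12/77)=-0.6042>−1
Confirm numerically:
  x=-5.012: |R|=0.09717 <1
  x=-4.306: |R|=0.41639 <1
  x=-3.293: |R|=0.60305 <1
  x=-2.764: |R|=0.57340 <1
  x=-6.629: |R|=1.21936 >1
  x=-6.564: |R|=1.15072 >1
So |R|<1 on (-6.4167, 0).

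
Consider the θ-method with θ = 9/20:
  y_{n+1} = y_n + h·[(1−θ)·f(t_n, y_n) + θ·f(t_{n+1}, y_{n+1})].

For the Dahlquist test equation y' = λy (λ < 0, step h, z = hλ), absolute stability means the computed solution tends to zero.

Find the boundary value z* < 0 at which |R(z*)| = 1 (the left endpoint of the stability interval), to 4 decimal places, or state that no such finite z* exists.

On y'=λy, z=hλ:
  y_{n+1} = y_n + z·[11/20·y_n + 9/20·y_{n+1}] ⇒ (1 − 9/20z)y_{n+1} = (1 + 11/20z)y_n
  Hence R(z) = (1 + 11/20z)/(1 − 9/20z).

Boundary: |R(x)|=1, x<0.
x=-1.75: |R|=0.0210
R=−1: 1+11/20x = −1+9/20x ⇒ -1/10x=2 ⇒ x=2/(-1/10)=-20.0000
Confirm numerically:
  x=-14.688: |R|=0.93019 <1
  x=-13.830: |R|=0.91458 <1
  x=-13.227: |R|=0.90258 <1
  x=-12.812: |R|=0.89375 <1
  x=-20.420: |R|=1.00412 >1
  x=-20.365: |R|=1.00359 >1
So |R|<1 on (-20.0000, 0).

left endpoint -20.0000.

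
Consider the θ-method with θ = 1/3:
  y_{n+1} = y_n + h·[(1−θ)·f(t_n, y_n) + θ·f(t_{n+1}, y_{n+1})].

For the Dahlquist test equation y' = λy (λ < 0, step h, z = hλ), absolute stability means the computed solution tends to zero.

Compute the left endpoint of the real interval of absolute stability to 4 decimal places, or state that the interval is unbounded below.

z* = -6.0000.

With y'=λy (z=hλ):
  y_{n+1} = y_n + z·[2/3·y_n + 1/3·y_{n+1}] ⇒ (1 − 1/3z)y_{n+1} = (1 + 2/3z)y_n
  ⇒ R(z) = (1 + 2/3z)/(1 − 1/3z).

Boundary: |R(x)|=1, x<0.
x=-0.81: |R|=0.3622
R=−1: 1+2/3x = −1+1/3x ⇒ -1/3x=2 ⇒ x=2/(-1/3)=-6.0000
Confirm numerically:
  x=-4.735: |R|=0.83646 <1
  x=-4.143: |R|=0.74003 <1
  x=-3.383: |R|=0.59000 <1
  x=-2.602: |R|=0.39343 <1
  x=-6.232: |R|=1.02513 >1
  x=-6.213: |R|=1.02312 >1
Stable set (-6.0000, 0).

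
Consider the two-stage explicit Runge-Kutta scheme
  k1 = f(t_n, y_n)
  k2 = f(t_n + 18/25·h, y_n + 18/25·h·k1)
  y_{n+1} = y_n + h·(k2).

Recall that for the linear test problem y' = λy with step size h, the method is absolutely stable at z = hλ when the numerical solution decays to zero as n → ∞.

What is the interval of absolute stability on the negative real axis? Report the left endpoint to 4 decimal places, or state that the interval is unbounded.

(-1.3889, 0).

On y'=λy, z=hλ:
  k1=λy_n ⇒ h·k1=z·y_n;  k2=λ(1+18/25z)y_n ⇒ h·k2=z(1+18/25z)y_n
  y_{n+1}/y_n = 1 + z(1+18/25z) = 1 + z + 18/25z²
  so R(z) = 1 + z + 18/25z².

Boundary: |R(x)|=1, x<0.
x=-0.41: |R|=0.7110
R=1: x+18/25x²=0 ⇒ x=−25/18=-1.3889; min R=1−1/(4·18/25)=0.6528>−1
Confirm numerically:
  x=-1.009: |R|=0.72402 <1
  x=-0.852: |R|=0.67065 <1
  x=-0.681: |R|=0.65291 <1
  x=-0.638: |R|=0.65507 <1
  x=-1.829: |R|=1.57957 >1
  x=-1.659: |R|=1.32264 >1
  x=-1.623: |R|=1.27357 >1
So |R|<1 on (-1.3889, 0).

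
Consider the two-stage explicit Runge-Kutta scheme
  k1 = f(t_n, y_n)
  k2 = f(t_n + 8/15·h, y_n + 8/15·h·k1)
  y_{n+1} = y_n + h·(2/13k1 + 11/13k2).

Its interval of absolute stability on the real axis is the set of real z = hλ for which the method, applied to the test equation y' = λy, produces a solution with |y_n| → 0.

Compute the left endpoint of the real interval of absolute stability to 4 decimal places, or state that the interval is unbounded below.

Test eqn y'=λy, z=hλ:
  k1=λy_n ⇒ h·k1=z·y_n;  k2=λ(1+8/15z)y_n ⇒ h·k2=z(1+8/15z)y_n
  y_{n+1}/y_n = 1 + 2/13z + 11/13z(1+8/15z) = 1 + z + 88/195z²
  so R(z) = 1 + z + 88/195z².

Boundary: |R(x)|=1, x<0.
x=-1.05: |R|=0.4475
R=1: x+88/195x²=0 ⇒ x=−195/88=-2.2159; min R=1−1/(4·88/195)=0.4460>−1
Confirm numerically:
  x=-1.779: |R|=0.64924 <1
  x=-1.607: |R|=0.55841 <1
  x=-1.255: |R|=0.45578 <1
  x=-2.632: |R|=1.49422 >1
  x=-2.419: |R|=1.22170 >1
  x=-2.335: |R|=1.12549 >1
So |R|<1 on (-2.2159, 0).

z* = -2.2159.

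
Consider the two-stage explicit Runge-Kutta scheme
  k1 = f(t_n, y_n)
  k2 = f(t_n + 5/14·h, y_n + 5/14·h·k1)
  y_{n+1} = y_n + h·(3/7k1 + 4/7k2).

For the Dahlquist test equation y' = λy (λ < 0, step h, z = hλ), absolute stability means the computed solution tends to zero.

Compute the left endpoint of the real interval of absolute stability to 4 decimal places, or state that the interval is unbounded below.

left endpoint -4.9000.

Test eqn y'=λy, z=hλ:
  k1=λy_n ⇒ h·k1=z·y_n;  k2=λ(1+5/14z)y_n ⇒ h·k2=z(1+5/14z)y_n
  y_{n+1}/y_n = 1 + 3/7z + 4/7z(1+5/14z) = 1 + z + 10/49z²
  so R(z) = 1 + z + 10/49z².

Solve |R(x)|<1 on ℝ⁻.
x=-0.38: |R|=0.6495
R=1: x+10/49x²=0 ⇒ x=−49/10=-4.9000; min R=1−1/(4·10/49)=-0.2250>−1
Confirm numerically:
  x=-4.436: |R|=0.57994 <1
  x=-3.391: |R|=0.04429 <1
  x=-2.227: |R|=0.21485 <1
  x=-5.067: |R|=1.17269 >1
  x=-4.956: |R|=1.05664 >1
Stable set (-4.9000, 0).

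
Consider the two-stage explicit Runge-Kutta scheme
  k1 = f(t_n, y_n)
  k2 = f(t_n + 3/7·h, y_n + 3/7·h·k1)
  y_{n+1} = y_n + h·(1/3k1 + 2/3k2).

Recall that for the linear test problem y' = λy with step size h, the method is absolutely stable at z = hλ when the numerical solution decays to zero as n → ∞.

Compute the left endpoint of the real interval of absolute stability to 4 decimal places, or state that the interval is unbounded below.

On y'=λy, z=hλ:
  k1=λy_n ⇒ h·k1=z·y_n;  k2=λ(1+3/7z)y_n ⇒ h·k2=z(1+3/7z)y_n
  y_{n+1}/y_n = 1 + 1/3z + 2/3z(1+3/7z) = 1 + z + 2/7z²
  ⇒ R(z) = 1 + z + 2/7z².

Solve |R(x)|<1 on ℝ⁻.
x=-1.05: |R|=0.2650
R=1: x+2/7x²=0 ⇒ x=−7/2=-3.5000; min R=1−1/(4·2/7)=0.1250>−1
Confirm numerically:
  x=-3.354: |R|=0.86009 <1
  x=-2.762: |R|=0.41761 <1
  x=-2.419: |R|=0.25287 <1
  x=-1.777: |R|=0.12521 <1
  x=-3.952: |R|=1.51037 >1
  x=-3.841: |R|=1.37422 >1
So |R|<1 on (-3.5000, 0).

left endpoint -3.5000.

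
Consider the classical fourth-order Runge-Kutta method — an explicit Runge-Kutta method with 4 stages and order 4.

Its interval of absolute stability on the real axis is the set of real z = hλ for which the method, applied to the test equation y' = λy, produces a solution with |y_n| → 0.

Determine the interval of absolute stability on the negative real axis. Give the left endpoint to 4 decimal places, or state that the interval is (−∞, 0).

(-2.7853, 0).

Test eqn y'=λy, z=hλ:
  order 4, 4-stage ⇒ R(z)=1+z+z^2/2+z^3/6+z^4/24
  (e.g. R(-1.03)=0.36523, |R|=0.36523)

Boundary: |R(x)|=1, x<0.
x=-1.03: |R|=0.3652
|R(-1.96)|=0.3208 |R(-1.87)|=0.2981 |R(-0.73)|=0.4834
Bisect:
  x_lo=-3.1161 |R|=1.6245  x_hi=-0.1646 |R|=0.8482
  mid=-1.64034 |R|=0.27107 →hi
  mid=-2.37821 |R|=0.54079 →hi
  mid=-2.74714 |R|=0.94399 →hi
  mid=-2.93161 |R|=1.24396 →lo
  mid=-2.83938 |R|=1.08465 →lo
  mid=-2.79326 |R|=1.01208 →lo
  mid=-2.77020 |R|=0.97748 →hi
  mid=-2.78173 |R|=0.99464 →hi
  ...
  [-2.78533,-2.78515] ⇒ x*=-2.7853
So |R|<1 on (-2.7853, 0).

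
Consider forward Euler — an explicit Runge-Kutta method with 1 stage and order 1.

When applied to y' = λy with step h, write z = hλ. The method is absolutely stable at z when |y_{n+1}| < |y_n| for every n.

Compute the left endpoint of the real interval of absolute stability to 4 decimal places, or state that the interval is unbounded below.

On y'=λy, z=hλ:
  order 1, 1-stage ⇒ R(z)=1+z
  (e.g. R(-1.17)=-0.17000, |R|=0.17000)

Find x<0 with |R(x)|<1.
x=-1.17: |R|=0.1700
|R(-1.91)|=0.9100 |R(-0.85)|=0.1500 |R(-0.63)|=0.3700
Bisect:
  x_lo=-2.5023 |R|=1.5023  x_hi=-0.1662 |R|=0.8338
  mid=-1.33428 |R|=0.33428 →hi
  mid=-1.91831 |R|=0.91831 →hi
  mid=-2.21033 |R|=1.21033 →lo
  mid=-2.06432 |R|=1.06432 →lo
  mid=-1.99132 |R|=0.99132 →hi
  mid=-2.02782 |R|=1.02782 →lo
  mid=-2.00957 |R|=1.00957 →lo
  ...
  [-2.00002,-1.99987] ⇒ x*=-2.0000
Interval (-2.0000, 0).

left endpoint -2.0000.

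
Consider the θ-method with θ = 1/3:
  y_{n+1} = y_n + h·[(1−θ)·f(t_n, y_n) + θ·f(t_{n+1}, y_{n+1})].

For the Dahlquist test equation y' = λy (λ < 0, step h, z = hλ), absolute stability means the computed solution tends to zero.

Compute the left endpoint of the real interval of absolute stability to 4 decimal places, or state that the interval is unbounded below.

Set f=λy, z=hλ:
  y_{n+1} = y_n + z·[2/3·y_n + 1/3·y_{n+1}] ⇒ (1 − 1/3z)y_{n+1} = (1 + 2/3z)y_n
  ⇒ R(z) = (1 + 2/3z)/(1 − 1/3z).

Need |R(x)|<1, x<0.
x=-1.48: |R|=0.0089
R=−1: 1+2/3x = −1+1/3x ⇒ -1/3x=2 ⇒ x=2/(-1/3)=-6.0000
Confirm numerically:
  x=-5.140: |R|=0.89435 <1
  x=-4.253: |R|=0.75913 <1
  x=-3.188: |R|=0.54557 <1
  x=-6.583: |R|=1.06084 >1
  x=-6.058: |R|=1.00640 >1
  x=-6.039: |R|=1.00431 >1
Interval (-6.0000, 0).

left endpoint -6.0000.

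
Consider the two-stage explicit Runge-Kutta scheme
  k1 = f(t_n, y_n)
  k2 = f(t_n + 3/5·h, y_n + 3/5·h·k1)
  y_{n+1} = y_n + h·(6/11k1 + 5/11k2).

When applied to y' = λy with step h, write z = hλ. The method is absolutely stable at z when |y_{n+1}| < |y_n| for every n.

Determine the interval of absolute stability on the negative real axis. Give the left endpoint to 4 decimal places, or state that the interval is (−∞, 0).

With y'=λy (z=hλ):
  k1=λy_n ⇒ h·k1=z·y_n;  k2=λ(1+3/5z)y_n ⇒ h·k2=z(1+3/5z)y_n
  y_{n+1}/y_n = 1 + 6/11z + 5/11z(1+3/5z) = 1 + z + 3/11z²
  so R(z) = 1 + z + 3/11z².

Boundary: |R(x)|=1, x<0.
x=-0.53: |R|=0.5466
R=1: x+3/11x²=0 ⇒ x=−11/3=-3.6667; min R=1−1/(4·3/11)=0.0833>−1
Confirm numerically:
  x=-3.391: |R|=0.74506 <1
  x=-2.300: |R|=0.14273 <1
  x=-1.882: |R|=0.08398 <1
  x=-3.958: |R|=1.31448 >1
  x=-3.935: |R|=1.28797 >1
So |R|<1 on (-3.6667, 0).

(-3.6667, 0).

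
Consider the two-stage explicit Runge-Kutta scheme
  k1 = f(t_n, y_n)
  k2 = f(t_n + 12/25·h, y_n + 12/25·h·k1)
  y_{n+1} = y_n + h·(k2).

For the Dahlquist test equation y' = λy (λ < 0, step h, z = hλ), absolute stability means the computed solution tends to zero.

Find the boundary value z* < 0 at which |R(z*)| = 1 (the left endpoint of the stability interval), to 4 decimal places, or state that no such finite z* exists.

Set f=λy, z=hλ:
  k1=λy_n ⇒ h·k1=z·y_n;  k2=λ(1+12/25z)y_n ⇒ h·k2=z(1+12/25z)y_n
  y_{n+1}/y_n = 1 + z(1+12/25z) = 1 + z + 12/25z²
  R(z) = 1 + z + 12/25z².

Need |R(x)|<1, x<0.
x=-1.21: |R|=0.4928
R=1: x+12/25x²=0 ⇒ x=−25/12=-2.0833; min R=1−1/(4·12/25)=0.4792>−1
Confirm numerically:
  x=-1.903: |R|=0.83528 <1
  x=-1.220: |R|=0.49443 <1
  x=-1.103: |R|=0.48097 <1
  x=-0.950: |R|=0.48320 <1
  x=-2.431: |R|=1.40569 >1
  x=-2.197: |R|=1.11987 >1
  x=-2.120: |R|=1.03731 >1
Interval (-2.0833, 0).

z* = -2.0833.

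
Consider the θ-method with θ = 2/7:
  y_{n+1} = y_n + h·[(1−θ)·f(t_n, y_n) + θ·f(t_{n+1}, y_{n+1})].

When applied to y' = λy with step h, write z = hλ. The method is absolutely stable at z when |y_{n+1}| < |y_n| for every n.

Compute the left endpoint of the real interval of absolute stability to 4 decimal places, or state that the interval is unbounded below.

z* = -4.6667.

With y'=λy (z=hλ):
  y_{n+1} = y_n + z·[5/7·y_n + 2/7·y_{n+1}] ⇒ (1 − 2/7z)y_{n+1} = (1 + 5/7z)y_n
  R(z) = (1 + 5/7z)/(1 − 2/7z).

Boundary: |R(x)|=1, x<0.
x=-0.55: |R|=0.5247
R=−1: 1+5/7x = −1+2/7x ⇒ -3/7x=2 ⇒ x=2/(-3/7)=-4.6667
Confirm numerically:
  x=-4.595: |R|=0.98672 <1
  x=-4.530: |R|=0.97447 <1
  x=-4.206: |R|=0.91033 <1
  x=-2.923: |R|=0.59279 <1
  x=-5.124: |R|=1.07955 >1
  x=-5.088: |R|=1.07359 >1
  x=-4.826: |R|=1.02871 >1
Interval (-4.6667, 0).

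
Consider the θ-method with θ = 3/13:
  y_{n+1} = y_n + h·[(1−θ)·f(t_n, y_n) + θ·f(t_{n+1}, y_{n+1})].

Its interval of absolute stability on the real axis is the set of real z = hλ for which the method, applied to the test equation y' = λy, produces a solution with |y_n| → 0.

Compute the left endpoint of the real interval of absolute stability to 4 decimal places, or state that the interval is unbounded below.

On y'=λy, z=hλ:
  y_{n+1} = y_n + z·[10/13·y_n + 3/13·y_{n+1}] ⇒ (1 − 3/13z)y_{n+1} = (1 + 10/13z)y_n
  Hence R(z) = (1 + 10/13z)/(1 − 3/13z).

Need |R(x)|<1, x<0.
x=-0.41: |R|=0.6254
R=−1: 1+10/13x = −1+3/13x ⇒ -7/13x=2 ⇒ x=2/(-7/13)=-3.7143
Confirm numerically:
  x=-3.398: |R|=0.90454 <1
  x=-2.817: |R|=0.70719 <1
  x=-1.871: |R|=0.30677 <1
  x=-4.187: |R|=1.12946 >1
  x=-4.044: |R|=1.09184 >1
  x=-3.789: |R|=1.02146 >1
Interval (-3.7143, 0).

left endpoint -3.7143.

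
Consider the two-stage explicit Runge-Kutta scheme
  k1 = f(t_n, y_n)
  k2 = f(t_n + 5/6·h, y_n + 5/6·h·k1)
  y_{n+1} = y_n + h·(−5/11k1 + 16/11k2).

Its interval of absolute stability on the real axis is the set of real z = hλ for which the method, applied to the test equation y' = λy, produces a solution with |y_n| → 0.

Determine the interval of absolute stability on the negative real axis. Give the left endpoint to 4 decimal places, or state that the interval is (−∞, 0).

(-0.8250, 0).

On y'=λy, z=hλ:
  k1=λy_n ⇒ h·k1=z·y_n;  k2=λ(1+5/6z)y_n ⇒ h·k2=z(1+5/6z)y_n
  y_{n+1}/y_n = 1 − 5/11z + 16/11z(1+5/6z) = 1 + z + 40/33z²
  so R(z) = 1 + z + 40/33z².

Boundary: |R(x)|=1, x<0.
x=-1.79: |R|=3.0938
R=1: x+40/33x²=0 ⇒ x=−33/40=-0.8250; min R=1−1/(4·40/33)=0.7937>−1
Confirm numerically:
  x=-0.767: |R|=0.94608 <1
  x=-0.647: |R|=0.86040 <1
  x=-0.599: |R|=0.83591 <1
  x=-0.414: |R|=0.79375 <1
  x=-1.420: |R|=2.02412 >1
  x=-1.087: |R|=1.34520 >1
  x=-1.032: |R|=1.25894 >1
Interval (-0.8250, 0).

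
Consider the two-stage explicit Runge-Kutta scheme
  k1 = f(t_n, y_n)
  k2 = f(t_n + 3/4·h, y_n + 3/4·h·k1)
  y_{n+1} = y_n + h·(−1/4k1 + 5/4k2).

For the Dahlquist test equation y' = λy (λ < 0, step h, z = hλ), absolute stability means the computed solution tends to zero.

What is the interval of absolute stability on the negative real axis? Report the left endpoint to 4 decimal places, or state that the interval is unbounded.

(-1.0667, 0).

With y'=λy (z=hλ):
  k1=λy_n ⇒ h·k1=z·y_n;  k2=λ(1+3/4z)y_n ⇒ h·k2=z(1+3/4z)y_n
  y_{n+1}/y_n = 1 − 1/4z + 5/4z(1+3/4z) = 1 + z + 15/16z²
  Hence R(z) = 1 + z + 15/16z².

Find x<0 with |R(x)|<1.
x=-0.93: |R|=0.8808
R=1: x+15/16x²=0 ⇒ x=−16/15=-1.0667; min R=1−1/(4·15/16)=0.7333>−1
Confirm numerically:
  x=-0.891: |R|=0.85326 <1
  x=-0.887: |R|=0.85060 <1
  x=-0.716: |R|=0.76462 <1
  x=-0.472: |R|=0.73686 <1
  x=-1.302: |R|=1.28725 >1
  x=-1.145: |R|=1.08409 >1
Interval (-1.0667, 0).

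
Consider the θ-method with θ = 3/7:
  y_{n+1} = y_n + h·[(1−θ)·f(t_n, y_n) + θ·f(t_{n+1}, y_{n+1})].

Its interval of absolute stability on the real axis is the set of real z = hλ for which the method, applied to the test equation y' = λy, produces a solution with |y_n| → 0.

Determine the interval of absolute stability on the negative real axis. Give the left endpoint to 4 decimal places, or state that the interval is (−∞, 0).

z∈(-14.0000,0).

With y'=λy (z=hλ):
  y_{n+1} = y_n + z·[4/7·y_n + 3/7·y_{n+1}] ⇒ (1 − 3/7z)y_{n+1} = (1 + 4/7z)y_n
  R(z) = (1 + 4/7z)/(1 − 3/7z).

Need |R(x)|<1, x<0.
x=-1.33: |R|=0.1529
R=−1: 1+4/7x = −1+3/7x ⇒ -1/7x=2 ⇒ x=2/(-1/7)=-14.0000
Confirm numerically:
  x=-10.974: |R|=0.92420 <1
  x=-8.301: |R|=0.82136 <1
  x=-8.253: |R|=0.81904 <1
  x=-5.753: |R|=0.66004 <1
  x=-14.584: |R|=1.01151 >1
  x=-14.554: |R|=1.01094 >1
Interval (-14.0000, 0).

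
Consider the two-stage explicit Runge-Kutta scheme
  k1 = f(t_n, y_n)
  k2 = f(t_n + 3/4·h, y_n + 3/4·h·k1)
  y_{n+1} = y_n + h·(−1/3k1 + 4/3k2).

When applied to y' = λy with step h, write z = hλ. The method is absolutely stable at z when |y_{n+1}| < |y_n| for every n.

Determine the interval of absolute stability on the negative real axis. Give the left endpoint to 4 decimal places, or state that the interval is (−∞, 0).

With y'=λy (z=hλ):
  k1=λy_n ⇒ h·k1=z·y_n;  k2=λ(1+3/4z)y_n ⇒ h·k2=z(1+3/4z)y_n
  y_{n+1}/y_n = 1 − 1/3z + 4/3z(1+3/4z) = 1 + z + z²
  R(z) = 1 + z + z².

Need |R(x)|<1, x<0.
x=-0.79: |R|=0.8341
R=1: x+1x²=0 ⇒ x=−1=-1.0000; min R=1−1/(4·1)=0.7500>−1
Confirm numerically:
  x=-0.943: |R|=0.94625 <1
  x=-0.647: |R|=0.77161 <1
  x=-0.498: |R|=0.75000 <1
  x=-1.228: |R|=1.27998 >1
  x=-1.076: |R|=1.08178 >1
Interval (-1.0000, 0).

(-1.0000, 0).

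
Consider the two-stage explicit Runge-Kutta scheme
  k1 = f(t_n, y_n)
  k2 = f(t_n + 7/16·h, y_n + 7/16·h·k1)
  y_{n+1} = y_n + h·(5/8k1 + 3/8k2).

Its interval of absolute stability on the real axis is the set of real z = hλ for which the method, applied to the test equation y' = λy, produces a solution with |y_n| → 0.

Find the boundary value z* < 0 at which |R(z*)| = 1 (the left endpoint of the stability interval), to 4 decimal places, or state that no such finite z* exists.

On y'=λy, z=hλ:
  k1=λy_n ⇒ h·k1=z·y_n;  k2=λ(1+7/16z)y_n ⇒ h·k2=z(1+7/16z)y_n
  y_{n+1}/y_n = 1 + 5/8z + 3/8z(1+7/16z) = 1 + z + 21/128z²
  ⇒ R(z) = 1 + z + 21/128z².

Boundary: |R(x)|=1, x<0.
x=-1.8: |R|=0.2684
R=1: x+21/128x²=0 ⇒ x=−128/21=-6.0952; min R=1−1/(4·21/128)=-0.5238>−1
Confirm numerically:
  x=-5.828: |R|=0.74448 <1
  x=-4.568: |R|=0.14457 <1
  x=-3.766: |R|=0.43914 <1
  x=-2.635: |R|=0.49588 <1
  x=-6.443: |R|=1.36760 >1
  x=-6.204: |R|=1.11070 >1
So |R|<1 on (-6.0952, 0).

left endpoint -6.0952.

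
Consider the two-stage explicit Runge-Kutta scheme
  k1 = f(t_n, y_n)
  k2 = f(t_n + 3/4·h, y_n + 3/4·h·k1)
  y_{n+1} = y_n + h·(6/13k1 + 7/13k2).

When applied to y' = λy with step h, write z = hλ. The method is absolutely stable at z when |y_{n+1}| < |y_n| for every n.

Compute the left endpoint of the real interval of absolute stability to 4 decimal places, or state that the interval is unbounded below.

z* = -2.4762.

Set f=λy, z=hλ:
  k1=λy_n ⇒ h·k1=z·y_n;  k2=λ(1+3/4z)y_n ⇒ h·k2=z(1+3/4z)y_n
  y_{n+1}/y_n = 1 + 6/13z + 7/13z(1+3/4z) = 1 + z + 21/52z²
  R(z) = 1 + z + 21/52z².

Need |R(x)|<1, x<0.
x=-1.16: |R|=0.3834
R=1: x+21/52x²=0 ⇒ x=−52/21=-2.4762; min R=1−1/(4·21/52)=0.3810>−1
Confirm numerically:
  x=-2.212: |R|=0.76400 <1
  x=-1.887: |R|=0.55100 <1
  x=-1.008: |R|=0.40233 <1
  x=-2.962: |R|=1.58112 >1
  x=-2.777: |R|=1.33735 >1
Interval (-2.4762, 0).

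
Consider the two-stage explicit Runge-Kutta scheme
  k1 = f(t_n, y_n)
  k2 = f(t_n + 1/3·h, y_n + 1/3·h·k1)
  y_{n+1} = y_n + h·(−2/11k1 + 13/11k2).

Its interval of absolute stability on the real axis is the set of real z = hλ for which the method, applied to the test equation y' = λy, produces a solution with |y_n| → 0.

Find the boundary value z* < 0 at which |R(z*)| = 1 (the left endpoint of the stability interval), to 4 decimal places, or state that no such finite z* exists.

z* = -2.5385.

Set f=λy, z=hλ:
  k1=λy_n ⇒ h·k1=z·y_n;  k2=λ(1+1/3z)y_n ⇒ h·k2=z(1+1/3z)y_n
  y_{n+1}/y_n = 1 − 2/11z + 13/11z(1+1/3z) = 1 + z + 13/33z²
  R(z) = 1 + z + 13/33z².

Need |R(x)|<1, x<0.
x=-0.9: |R|=0.4191
R=1: x+13/33x²=0 ⇒ x=−33/13=-2.5385; min R=1−1/(4·13/33)=0.3654>−1
Confirm numerically:
  x=-2.114: |R|=0.64651 <1
  x=-1.874: |R|=0.50947 <1
  x=-1.556: |R|=0.39778 <1
  x=-3.033: |R|=1.59088 >1
  x=-2.889: |R|=1.39894 >1
  x=-2.679: |R|=1.14832 >1
Interval (-2.5385, 0).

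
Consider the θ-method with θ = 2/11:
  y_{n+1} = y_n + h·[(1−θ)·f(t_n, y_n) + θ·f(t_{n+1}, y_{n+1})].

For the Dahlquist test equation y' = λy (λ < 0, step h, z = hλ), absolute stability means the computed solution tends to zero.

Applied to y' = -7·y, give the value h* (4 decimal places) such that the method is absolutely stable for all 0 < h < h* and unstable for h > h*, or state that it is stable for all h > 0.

On y'=λy, z=hλ:
  y_{n+1} = y_n + z·[9/11·y_n + 2/11·y_{n+1}] ⇒ (1 − 2/11z)y_{n+1} = (1 + 9/11z)y_n
  Hence R(z) = (1 + 9/11z)/(1 − 2/11z).

Find x<0 with |R(x)|<1.
x=-1.15: |R|=0.0489
R=−1: 1+9/11x = −1+2/11x ⇒ -7/11x=2 ⇒ x=2/(-7/11)=-3.1429
Confirm numerically:
  x=-3.035: |R|=0.95577 <1
  x=-1.833: |R|=0.37481 <1
  x=-1.742: |R|=0.32298 <1
  x=-3.554: |R|=1.15894 >1
  x=-3.342: |R|=1.07883 >1
So |R|<1 on (-3.1429, 0).

(-3.1429,0); λ=-7 ⇒ h* = (22/7)/7 = 0.4490.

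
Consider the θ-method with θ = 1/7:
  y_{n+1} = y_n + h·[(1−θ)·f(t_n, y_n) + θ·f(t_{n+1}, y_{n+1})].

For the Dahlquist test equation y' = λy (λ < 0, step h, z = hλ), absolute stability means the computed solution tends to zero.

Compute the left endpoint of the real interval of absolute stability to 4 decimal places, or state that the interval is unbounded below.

z* = -2.8000.

Test eqn y'=λy, z=hλ:
  y_{n+1} = y_n + z·[6/7·y_n + 1/7·y_{n+1}] ⇒ (1 − 1/7z)y_{n+1} = (1 + 6/7z)y_n
  ⇒ R(z) = (1 + 6/7z)/(1 − 1/7z).

Find x<0 with |R(x)|<1.
x=-1.12: |R|=0.0345
R=−1: 1+6/7x = −1+1/7x ⇒ -5/7x=2 ⇒ x=2/(-5/7)=-2.8000
Confirm numerically:
  x=-2.476: |R|=0.82904 <1
  x=-2.113: |R|=0.62307 <1
  x=-1.778: |R|=0.41786 <1
  x=-1.550: |R|=0.26901 <1
  x=-3.230: |R|=1.21017 >1
  x=-3.156: |R|=1.17527 >1
So |R|<1 on (-2.8000, 0).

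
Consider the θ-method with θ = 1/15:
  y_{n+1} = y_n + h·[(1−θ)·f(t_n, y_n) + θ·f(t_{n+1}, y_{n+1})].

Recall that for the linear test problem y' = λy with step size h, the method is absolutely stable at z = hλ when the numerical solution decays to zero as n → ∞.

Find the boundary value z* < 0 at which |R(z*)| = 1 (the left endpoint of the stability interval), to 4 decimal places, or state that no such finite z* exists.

With y'=λy (z=hλ):
  y_{n+1} = y_n + z·[14/15·y_n + 1/15·y_{n+1}] ⇒ (1 − 1/15z)y_{n+1} = (1 + 14/15z)y_n
  R(z) = (1 + 14/15z)/(1 − 1/15z).

Solve |R(x)|<1 on ℝ⁻.
x=-0.82: |R|=0.2225
R=−1: 1+14/15x = −1+1/15x ⇒ -13/15x=2 ⇒ x=2/(-13/15)=-2.3077
Confirm numerically:
  x=-1.903: |R|=0.68875 <1
  x=-1.014: |R|=0.05021 <1
  x=-0.934: |R|=0.12075 <1
  x=-2.597: |R|=1.21373 >1
  x=-2.514: |R|=1.15313 >1
  x=-2.513: |R|=1.15240 >1
So |R|<1 on (-2.3077, 0).

z* = -2.3077.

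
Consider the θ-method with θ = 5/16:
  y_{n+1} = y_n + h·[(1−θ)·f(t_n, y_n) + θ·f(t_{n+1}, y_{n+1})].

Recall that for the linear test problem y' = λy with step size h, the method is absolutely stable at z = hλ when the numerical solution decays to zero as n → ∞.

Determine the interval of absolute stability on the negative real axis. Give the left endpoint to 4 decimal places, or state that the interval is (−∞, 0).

On y'=λy, z=hλ:
  y_{n+1} = y_n + z·[11/16·y_n + 5/16·y_{n+1}] ⇒ (1 − 5/16z)y_{n+1} = (1 + 11/16z)y_n
  so R(z) = (1 + 11/16z)/(1 − 5/16z).

Solve |R(x)|<1 on ℝ⁻.
x=-1.46: |R|=0.0026
R=−1: 1+11/16x = −1+5/16x ⇒ -3/8x=2 ⇒ x=2/(-3/8)=-5.3333
Confirm numerically:
  x=-4.611: |R|=0.88903 <1
  x=-3.787: |R|=0.73442 <1
  x=-3.752: |R|=0.72704 <1
  x=-3.228: |R|=0.60697 <1
  x=-5.803: |R|=1.06260 >1
  x=-5.575: |R|=1.03305 >1
  x=-5.443: |R|=1.01523 >1
Interval (-5.3333, 0).

z∈(-5.3333,0).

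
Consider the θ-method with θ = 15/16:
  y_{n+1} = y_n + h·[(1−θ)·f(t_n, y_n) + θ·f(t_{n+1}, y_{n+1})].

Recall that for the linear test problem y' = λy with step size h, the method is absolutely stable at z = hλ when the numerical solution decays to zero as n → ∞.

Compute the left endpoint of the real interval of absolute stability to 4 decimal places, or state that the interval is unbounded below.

With y'=λy (z=hλ):
  y_{n+1} = y_n + z·[1/16·y_n + 15/16·y_{n+1}] ⇒ (1 − 15/16z)y_{n+1} = (1 + 1/16z)y_n
  R(z) = (1 + 1/16z)/(1 − 15/16z).

Need |R(x)|<1, x<0.
x=-0.9: |R|=0.5119
x=-2: |R|=0.3043
x=-10: |R|=0.0361
x=-100: |R|=0.0554
θ=15/16≥1/2 ⇒ |1+1/16x|<|1−15/16x| ∀x<0 ⇒ stable on all of ℝ⁻.

interval (−∞, 0).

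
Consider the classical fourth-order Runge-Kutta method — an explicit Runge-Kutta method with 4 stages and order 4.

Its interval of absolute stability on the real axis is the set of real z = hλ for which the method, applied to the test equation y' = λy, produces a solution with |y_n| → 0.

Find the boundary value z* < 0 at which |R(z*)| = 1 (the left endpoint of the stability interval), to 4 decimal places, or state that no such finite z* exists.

Test eqn y'=λy, z=hλ:
  order 4, 4-stage ⇒ R(z)=1+z+z^2/2+z^3/6+z^4/24
  (e.g. R(-1.41)=0.28154, |R|=0.28154)

Solve |R(x)|<1 on ℝ⁻.
x=-1.41: |R|=0.2815
|R(-1.92)|=0.3098 |R(-1.46)|=0.2764 |R(-1.37)|=0.2867
Bisect:
  x_lo=-3.5851 |R|=3.0447  x_hi=-0.0892 |R|=0.9147
  mid=-1.83714 |R|=0.29162 →hi
  mid=-2.71111 |R|=0.89380 →hi
  mid=-3.14810 |R|=1.69972 →lo
  mid=-2.92961 |R|=1.24029 →lo
  mid=-2.82036 |R|=1.05417 →lo
  mid=-2.76574 |R|=0.97091 →hi
  mid=-2.79305 |R|=1.01176 →lo
  mid=-2.77939 |R|=0.99114 →hi
  mid=-2.78622 |R|=1.00140 →lo
  mid=-2.78281 |R|=0.99626 →hi
  ...
  [-2.78537,-2.78515] ⇒ x*=-2.7853
Interval (-2.7853, 0).

z* = -2.7853.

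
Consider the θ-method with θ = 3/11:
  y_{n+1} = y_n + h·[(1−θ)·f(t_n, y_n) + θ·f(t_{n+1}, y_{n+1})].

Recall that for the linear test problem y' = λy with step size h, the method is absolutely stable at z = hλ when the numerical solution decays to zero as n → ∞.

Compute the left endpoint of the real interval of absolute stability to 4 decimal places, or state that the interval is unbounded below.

Test eqn y'=λy, z=hλ:
  y_{n+1} = y_n + z·[8/11·y_n + 3/11·y_{n+1}] ⇒ (1 − 3/11z)y_{n+1} = (1 + 8/11z)y_n
  ⇒ R(z) = (1 + 8/11z)/(1 − 3/11z).

Solve |R(x)|<1 on ℝ⁻.
x=-1.27: |R|=0.0567
R=−1: 1+8/11x = −1+3/11x ⇒ -5/11x=2 ⇒ x=2/(-5/11)=-4.4000
Confirm numerically:
  x=-3.534: |R|=0.79956 <1
  x=-3.484: |R|=0.78650 <1
  x=-3.061: |R|=0.66829 <1
  x=-2.648: |R|=0.53758 <1
  x=-4.615: |R|=1.04327 >1
  x=-4.432: |R|=1.00659 >1
  x=-4.420: |R|=1.00412 >1
So |R|<1 on (-4.4000, 0).

z* = -4.4000.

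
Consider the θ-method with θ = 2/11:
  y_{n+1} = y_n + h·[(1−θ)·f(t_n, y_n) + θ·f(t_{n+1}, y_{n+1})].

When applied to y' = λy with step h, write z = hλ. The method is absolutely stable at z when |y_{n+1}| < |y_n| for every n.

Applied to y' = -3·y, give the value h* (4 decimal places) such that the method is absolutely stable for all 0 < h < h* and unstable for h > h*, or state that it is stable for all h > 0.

(-3.1429,0); λ=-3 ⇒ h* = (22/7)/3 = 1.0476.

Set f=λy, z=hλ:
  y_{n+1} = y_n + z·[9/11·y_n + 2/11·y_{n+1}] ⇒ (1 − 2/11z)y_{n+1} = (1 + 9/11z)y_n
  R(z) = (1 + 9/11z)/(1 − 2/11z).

Find x<0 with |R(x)|<1.
x=-1.33: |R|=0.0710
R=−1: 1+9/11x = −1+2/11x ⇒ -7/11x=2 ⇒ x=2/(-7/11)=-3.1429
Confirm numerically:
  x=-2.531: |R|=0.73335 <1
  x=-2.271: |R|=0.60732 <1
  x=-2.269: |R|=0.60632 <1
  x=-1.920: |R|=0.42318 <1
  x=-3.647: |R|=1.19290 >1
  x=-3.604: |R|=1.17728 >1
  x=-3.246: |R|=1.04128 >1
So |R|<1 on (-3.1429, 0).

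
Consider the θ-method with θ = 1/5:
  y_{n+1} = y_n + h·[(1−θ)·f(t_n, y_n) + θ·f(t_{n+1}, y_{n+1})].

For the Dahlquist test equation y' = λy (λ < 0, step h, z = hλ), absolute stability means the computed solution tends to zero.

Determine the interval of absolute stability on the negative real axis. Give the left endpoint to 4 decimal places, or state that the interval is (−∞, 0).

z∈(-3.3333,0).

With y'=λy (z=hλ):
  y_{n+1} = y_n + z·[4/5·y_n + 1/5·y_{n+1}] ⇒ (1 − 1/5z)y_{n+1} = (1 + 4/5z)y_n
  so R(z) = (1 + 4/5z)/(1 − 1/5z).

Boundary: |R(x)|=1, x<0.
x=-0.68: |R|=0.4014
R=−1: 1+4/5x = −1+1/5x ⇒ -3/5x=2 ⇒ x=2/(-3/5)=-3.3333
Confirm numerically:
  x=-2.903: |R|=0.83664 <1
  x=-1.712: |R|=0.27533 <1
  x=-1.458: |R|=0.12883 <1
  x=-1.420: |R|=0.10592 <1
  x=-3.674: |R|=1.11782 >1
  x=-3.539: |R|=1.07226 >1
So |R|<1 on (-3.3333, 0).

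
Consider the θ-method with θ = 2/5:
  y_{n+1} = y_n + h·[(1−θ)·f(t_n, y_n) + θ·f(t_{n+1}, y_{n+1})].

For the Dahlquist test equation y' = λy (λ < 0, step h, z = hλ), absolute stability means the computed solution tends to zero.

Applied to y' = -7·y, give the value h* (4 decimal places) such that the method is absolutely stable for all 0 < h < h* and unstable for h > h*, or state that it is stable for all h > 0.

(-10.0000,0); λ=-7 ⇒ h* = (10)/7 = 1.4286.

On y'=λy, z=hλ:
  y_{n+1} = y_n + z·[3/5·y_n + 2/5·y_{n+1}] ⇒ (1 − 2/5z)y_{n+1} = (1 + 3/5z)y_n
  Hence R(z) = (1 + 3/5z)/(1 − 2/5z).

Need |R(x)|<1, x<0.
x=-0.35: |R|=0.6930
R=−1: 1+3/5x = −1+2/5x ⇒ -1/5x=2 ⇒ x=2/(-1/5)=-10.0000
Confirm numerically:
  x=-7.079: |R|=0.84753 <1
  x=-6.697: |R|=0.82043 <1
  x=-5.820: |R|=0.74880 <1
  x=-10.306: |R|=1.01195 >1
  x=-10.288: |R|=1.01126 >1
  x=-10.228: |R|=1.00896 >1
So |R|<1 on (-10.0000, 0).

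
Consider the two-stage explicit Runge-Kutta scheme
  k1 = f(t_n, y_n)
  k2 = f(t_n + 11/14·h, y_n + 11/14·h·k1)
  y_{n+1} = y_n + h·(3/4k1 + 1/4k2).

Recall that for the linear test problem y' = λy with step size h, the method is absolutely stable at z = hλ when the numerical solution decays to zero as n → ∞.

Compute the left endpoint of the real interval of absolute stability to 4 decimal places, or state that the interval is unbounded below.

left endpoint -5.0909.

With y'=λy (z=hλ):
  k1=λy_n ⇒ h·k1=z·y_n;  k2=λ(1+11/14z)y_n ⇒ h·k2=z(1+11/14z)y_n
  y_{n+1}/y_n = 1 + 3/4z + 1/4z(1+11/14z) = 1 + z + 11/56z²
  R(z) = 1 + z + 11/56z².

Boundary: |R(x)|=1, x<0.
x=-1.09: |R|=0.1434
R=1: x+11/56x²=0 ⇒ x=−56/11=-5.0909; min R=1−1/(4·11/56)=-0.2727>−1
Confirm numerically:
  x=-4.558: |R|=0.52288 <1
  x=-4.506: |R|=0.48229 <1
  x=-4.072: |R|=0.18502 <1
  x=-3.087: |R|=0.21512 <1
  x=-5.650: |R|=1.62049 >1
  x=-5.377: |R|=1.30217 >1
  x=-5.282: |R|=1.19826 >1
Interval (-5.0909, 0).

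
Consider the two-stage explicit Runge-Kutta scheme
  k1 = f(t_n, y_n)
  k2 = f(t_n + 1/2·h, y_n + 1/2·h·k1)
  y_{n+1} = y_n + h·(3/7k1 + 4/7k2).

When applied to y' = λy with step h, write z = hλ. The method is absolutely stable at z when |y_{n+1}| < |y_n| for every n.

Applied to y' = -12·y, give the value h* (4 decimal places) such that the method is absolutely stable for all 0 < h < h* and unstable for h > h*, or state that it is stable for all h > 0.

(-3.5000,0); λ=-12 ⇒ h* = (7/2)/12 = 0.2917.

Set f=λy, z=hλ:
  k1=λy_n ⇒ h·k1=z·y_n;  k2=λ(1+1/2z)y_n ⇒ h·k2=z(1+1/2z)y_n
  y_{n+1}/y_n = 1 + 3/7z + 4/7z(1+1/2z) = 1 + z + 2/7z²
  so R(z) = 1 + z + 2/7z².

Solve |R(x)|<1 on ℝ⁻.
x=-0.5: |R|=0.5714
R=1: x+2/7x²=0 ⇒ x=−7/2=-3.5000; min R=1−1/(4·2/7)=0.1250>−1
Confirm numerically:
  x=-3.382: |R|=0.88598 <1
  x=-1.969: |R|=0.13870 <1
  x=-1.715: |R|=0.12535 <1
  x=-1.600: |R|=0.13143 <1
  x=-4.087: |R|=1.68545 >1
  x=-3.708: |R|=1.22036 >1
  x=-3.678: |R|=1.18705 >1
So |R|<1 on (-3.5000, 0).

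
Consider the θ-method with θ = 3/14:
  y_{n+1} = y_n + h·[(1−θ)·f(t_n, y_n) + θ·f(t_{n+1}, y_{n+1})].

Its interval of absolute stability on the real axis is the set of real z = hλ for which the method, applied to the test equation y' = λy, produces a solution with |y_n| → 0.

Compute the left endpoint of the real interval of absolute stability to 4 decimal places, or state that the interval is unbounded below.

On y'=λy, z=hλ:
  y_{n+1} = y_n + z·[11/14·y_n + 3/14·y_{n+1}] ⇒ (1 − 3/14z)y_{n+1} = (1 + 11/14z)y_n
  so R(z) = (1 + 11/14z)/(1 − 3/14z).

Boundary: |R(x)|=1, x<0.
x=-1.61: |R|=0.1970
R=−1: 1+11/14x = −1+3/14x ⇒ -4/7x=2 ⇒ x=2/(-4/7)=-3.5000
Confirm numerically:
  x=-3.220: |R|=0.90533 <1
  x=-2.939: |R|=0.80330 <1
  x=-2.909: |R|=0.79197 <1
  x=-2.712: |R|=0.71522 <1
  x=-3.745: |R|=1.07767 >1
  x=-3.711: |R|=1.06716 >1
Interval (-3.5000, 0).

z* = -3.5000.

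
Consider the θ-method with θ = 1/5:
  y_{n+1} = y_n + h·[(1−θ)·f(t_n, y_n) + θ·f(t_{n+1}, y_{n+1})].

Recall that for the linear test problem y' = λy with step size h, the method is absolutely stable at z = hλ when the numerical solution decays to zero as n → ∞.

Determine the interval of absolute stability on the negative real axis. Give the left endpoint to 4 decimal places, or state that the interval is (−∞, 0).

(-3.3333, 0).

On y'=λy, z=hλ:
  y_{n+1} = y_n + z·[4/5·y_n + 1/5·y_{n+1}] ⇒ (1 − 1/5z)y_{n+1} = (1 + 4/5z)y_n
  R(z) = (1 + 4/5z)/(1 − 1/5z).

Boundary: |R(x)|=1, x<0.
x=-1.37: |R|=0.0754
R=−1: 1+4/5x = −1+1/5x ⇒ -3/5x=2 ⇒ x=2/(-3/5)=-3.3333
Confirm numerically:
  x=-2.601: |R|=0.71096 <1
  x=-2.207: |R|=0.53115 <1
  x=-2.009: |R|=0.43316 <1
  x=-1.440: |R|=0.11801 <1
  x=-3.548: |R|=1.07534 >1
  x=-3.391: |R|=1.02062 >1
So |R|<1 on (-3.3333, 0).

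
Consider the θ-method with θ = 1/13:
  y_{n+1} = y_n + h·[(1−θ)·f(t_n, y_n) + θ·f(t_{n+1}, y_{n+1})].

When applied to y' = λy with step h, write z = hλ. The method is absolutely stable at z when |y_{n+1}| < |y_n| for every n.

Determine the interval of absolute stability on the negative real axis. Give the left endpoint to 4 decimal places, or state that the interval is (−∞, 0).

z∈(-2.3636,0).

Set f=λy, z=hλ:
  y_{n+1} = y_n + z·[12/13·y_n + 1/13·y_{n+1}] ⇒ (1 − 1/13z)y_{n+1} = (1 + 12/13z)y_n
  R(z) = (1 + 12/13z)/(1 − 1/13z).

Find x<0 with |R(x)|<1.
x=-0.67: |R|=0.3628
R=−1: 1+12/13x = −1+1/13x ⇒ -11/13x=2 ⇒ x=2/(-11/13)=-2.3636
Confirm numerically:
  x=-2.244: |R|=0.91367 <1
  x=-1.559: |R|=0.39206 <1
  x=-1.089: |R|=0.00483 <1
  x=-2.841: |R|=1.33148 >1
  x=-2.718: |R|=1.24800 >1
Stable set (-2.3636, 0).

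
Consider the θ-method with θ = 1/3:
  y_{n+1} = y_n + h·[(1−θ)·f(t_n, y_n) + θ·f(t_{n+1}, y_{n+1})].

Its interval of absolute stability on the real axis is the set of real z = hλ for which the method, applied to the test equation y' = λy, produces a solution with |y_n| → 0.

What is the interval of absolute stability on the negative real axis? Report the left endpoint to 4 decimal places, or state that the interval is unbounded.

With y'=λy (z=hλ):
  y_{n+1} = y_n + z·[2/3·y_n + 1/3·y_{n+1}] ⇒ (1 − 1/3z)y_{n+1} = (1 + 2/3z)y_n
  ⇒ R(z) = (1 + 2/3z)/(1 − 1/3z).

Find x<0 with |R(x)|<1.
x=-0.56: |R|=0.5281
R=−1: 1+2/3x = −1+1/3x ⇒ -1/3x=2 ⇒ x=2/(-1/3)=-6.0000
Confirm numerically:
  x=-5.798: |R|=0.97704 <1
  x=-4.088: |R|=0.73025 <1
  x=-3.823: |R|=0.68093 <1
  x=-6.580: |R|=1.06054 >1
  x=-6.325: |R|=1.03485 >1
  x=-6.211: |R|=1.02291 >1
Stable set (-6.0000, 0).

z∈(-6.0000,0).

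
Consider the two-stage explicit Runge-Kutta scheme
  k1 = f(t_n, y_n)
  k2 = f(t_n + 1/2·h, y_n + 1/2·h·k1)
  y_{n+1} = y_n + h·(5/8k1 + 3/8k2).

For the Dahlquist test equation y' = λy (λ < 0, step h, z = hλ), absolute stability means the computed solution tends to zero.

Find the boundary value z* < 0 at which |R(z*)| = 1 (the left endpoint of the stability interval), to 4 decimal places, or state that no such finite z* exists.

z* = -5.3333.

On y'=λy, z=hλ:
  k1=λy_n ⇒ h·k1=z·y_n;  k2=λ(1+1/2z)y_n ⇒ h·k2=z(1+1/2z)y_n
  y_{n+1}/y_n = 1 + 5/8z + 3/8z(1+1/2z) = 1 + z + 3/16z²
  Hence R(z) = 1 + z + 3/16z².

Solve |R(x)|<1 on ℝ⁻.
x=-1.21: |R|=0.0645
R=1: x+3/16x²=0 ⇒ x=−16/3=-5.3333; min R=1−1/(4·3/16)=-0.3333>−1
Confirm numerically:
  x=-4.629: |R|=0.38868 <1
  x=-3.615: |R|=0.16471 <1
  x=-3.127: |R|=0.29360 <1
  x=-2.171: |R|=0.28727 <1
  x=-5.834: |R|=1.54767 >1
  x=-5.725: |R|=1.42043 >1
Stable set (-5.3333, 0).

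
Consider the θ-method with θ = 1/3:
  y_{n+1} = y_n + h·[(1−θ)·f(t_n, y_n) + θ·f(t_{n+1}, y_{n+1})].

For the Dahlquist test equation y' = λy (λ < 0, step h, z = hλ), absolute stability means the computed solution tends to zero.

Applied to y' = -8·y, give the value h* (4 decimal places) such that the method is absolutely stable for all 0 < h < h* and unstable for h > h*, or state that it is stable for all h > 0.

(-6.0000,0); λ=-8 ⇒ h* = (6)/8 = 0.7500.

With y'=λy (z=hλ):
  y_{n+1} = y_n + z·[2/3·y_n + 1/3·y_{n+1}] ⇒ (1 − 1/3z)y_{n+1} = (1 + 2/3z)y_n
  so R(z) = (1 + 2/3z)/(1 − 1/3z).

Find x<0 with |R(x)|<1.
x=-1.46: |R|=0.0179
R=−1: 1+2/3x = −1+1/3x ⇒ -1/3x=2 ⇒ x=2/(-1/3)=-6.0000
Confirm numerically:
  x=-5.822: |R|=0.97982 <1
  x=-4.922: |R|=0.86392 <1
  x=-4.641: |R|=0.82214 <1
  x=-6.485: |R|=1.05113 >1
  x=-6.046: |R|=1.00509 >1
Stable set (-6.0000, 0).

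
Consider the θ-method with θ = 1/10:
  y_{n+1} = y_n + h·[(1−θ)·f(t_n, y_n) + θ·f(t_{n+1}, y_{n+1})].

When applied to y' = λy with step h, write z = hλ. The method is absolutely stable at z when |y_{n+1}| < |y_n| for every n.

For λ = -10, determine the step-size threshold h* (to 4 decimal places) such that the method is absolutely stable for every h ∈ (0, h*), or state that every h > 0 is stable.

With y'=λy (z=hλ):
  y_{n+1} = y_n + z·[9/10·y_n + 1/10·y_{n+1}] ⇒ (1 − 1/10z)y_{n+1} = (1 + 9/10z)y_n
  Hence R(z) = (1 + 9/10z)/(1 − 1/10z).

Solve |R(x)|<1 on ℝ⁻.
x=-0.75: |R|=0.3023
R=−1: 1+9/10x = −1+1/10x ⇒ -4/5x=2 ⇒ x=2/(-4/5)=-2.5000
Confirm numerically:
  x=-1.968: |R|=0.64439 <1
  x=-1.636: |R|=0.40598 <1
  x=-1.545: |R|=0.33824 <1
  x=-1.463: |R|=0.27628 <1
  x=-2.727: |R|=1.14269 >1
  x=-2.579: |R|=1.05024 >1
Stable set (-2.5000, 0).

(-2.5000,0); λ=-10 ⇒ h* = (5/2)/10 = 0.2500.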